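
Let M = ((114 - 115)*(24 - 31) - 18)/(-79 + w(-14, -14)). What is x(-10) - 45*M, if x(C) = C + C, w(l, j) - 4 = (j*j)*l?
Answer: -56875/2819 ≈ -20.176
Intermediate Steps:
w(l, j) = 4 + l*j² (w(l, j) = 4 + (j*j)*l = 4 + j²*l = 4 + l*j²)
x(C) = 2*C
M = 11/2819 (M = ((114 - 115)*(24 - 31) - 18)/(-79 + (4 - 14*(-14)²)) = (-1*(-7) - 18)/(-79 + (4 - 14*196)) = (7 - 18)/(-79 + (4 - 2744)) = -11/(-79 - 2740) = -11/(-2819) = -11*(-1/2819) = 11/2819 ≈ 0.0039021)
x(-10) - 45*M = 2*(-10) - 45*11/2819 = -20 - 495/2819 = -56875/2819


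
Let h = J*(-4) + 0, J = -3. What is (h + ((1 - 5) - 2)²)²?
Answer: 2304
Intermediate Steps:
h = 12 (h = -3*(-4) + 0 = 12 + 0 = 12)
(h + ((1 - 5) - 2)²)² = (12 + ((1 - 5) - 2)²)² = (12 + (-4 - 2)²)² = (12 + (-6)²)² = (12 + 36)² = 48² = 2304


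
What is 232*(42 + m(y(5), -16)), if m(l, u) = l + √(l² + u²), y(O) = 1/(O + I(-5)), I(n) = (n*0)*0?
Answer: 48952/5 + 232*√6401/5 ≈ 13503.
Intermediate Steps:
I(n) = 0 (I(n) = 0*0 = 0)
y(O) = 1/O (y(O) = 1/(O + 0) = 1/O)
232*(42 + m(y(5), -16)) = 232*(42 + (1/5 + √((1/5)² + (-16)²))) = 232*(42 + (⅕ + √((⅕)² + 256))) = 232*(42 + (⅕ + √(1/25 + 256))) = 232*(42 + (⅕ + √(6401/25))) = 232*(42 + (⅕ + √6401/5)) = 232*(211/5 + √6401/5) = 48952/5 + 232*√6401/5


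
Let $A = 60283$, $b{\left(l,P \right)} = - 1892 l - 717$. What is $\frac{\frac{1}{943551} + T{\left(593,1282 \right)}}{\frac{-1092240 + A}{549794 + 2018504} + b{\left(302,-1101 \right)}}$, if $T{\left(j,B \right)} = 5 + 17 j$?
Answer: $- \frac{24441606997121326}{1386384852664081305} \approx -0.01763$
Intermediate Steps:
$b{\left(l,P \right)} = -717 - 1892 l$
$\frac{\frac{1}{943551} + T{\left(593,1282 \right)}}{\frac{-1092240 + A}{549794 + 2018504} + b{\left(302,-1101 \right)}} = \frac{\frac{1}{943551} + \left(5 + 17 \cdot 593\right)}{\frac{-1092240 + 60283}{549794 + 2018504} - 572101} = \frac{\frac{1}{943551} + \left(5 + 10081\right)}{- \frac{1031957}{2568298} - 572101} = \frac{\frac{1}{943551} + 10086}{\left(-1031957\right) \frac{1}{2568298} - 572101} = \frac{9516655387}{943551 \left(- \frac{1031957}{2568298} - 572101\right)} = \frac{9516655387}{943551 \left(- \frac{1469326886055}{2568298}\right)} = \frac{9516655387}{943551} \left(- \frac{2568298}{1469326886055}\right) = - \frac{24441606997121326}{1386384852664081305}$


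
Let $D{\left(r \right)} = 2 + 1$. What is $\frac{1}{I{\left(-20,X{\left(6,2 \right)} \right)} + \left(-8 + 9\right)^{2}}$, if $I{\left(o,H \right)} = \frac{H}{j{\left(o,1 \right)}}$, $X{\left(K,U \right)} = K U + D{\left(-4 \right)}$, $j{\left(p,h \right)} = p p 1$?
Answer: $\frac{80}{83} \approx 0.96386$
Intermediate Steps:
$j{\left(p,h \right)} = p^{2}$ ($j{\left(p,h \right)} = p^{2} \cdot 1 = p^{2}$)
$D{\left(r \right)} = 3$
$X{\left(K,U \right)} = 3 + K U$ ($X{\left(K,U \right)} = K U + 3 = 3 + K U$)
$I{\left(o,H \right)} = \frac{H}{o^{2}}$
$\frac{1}{I{\left(-20,X{\left(6,2 \right)} \right)} + \left(-8 + 9\right)^{2}} = \frac{1}{\frac{3 + 6 \cdot 2}{400} + \left(-8 + 9\right)^{2}} = \frac{1}{\left(3 + 12\right) \frac{1}{400} + 1^{2}} = \frac{1}{15 \cdot \frac{1}{400} + 1} = \frac{1}{\frac{3}{80} + 1} = \frac{1}{\frac{83}{80}} = \frac{80}{83}$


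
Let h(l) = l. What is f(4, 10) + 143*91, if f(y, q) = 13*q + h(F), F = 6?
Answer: 13149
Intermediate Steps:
f(y, q) = 6 + 13*q (f(y, q) = 13*q + 6 = 6 + 13*q)
f(4, 10) + 143*91 = (6 + 13*10) + 143*91 = (6 + 130) + 13013 = 136 + 13013 = 13149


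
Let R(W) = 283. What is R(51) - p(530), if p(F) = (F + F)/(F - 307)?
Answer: 62049/223 ≈ 278.25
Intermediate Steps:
p(F) = 2*F/(-307 + F) (p(F) = (2*F)/(-307 + F) = 2*F/(-307 + F))
R(51) - p(530) = 283 - 2*530/(-307 + 530) = 283 - 2*530/223 = 283 - 1*1060/223 = 283 - 1060/223 = 62049/223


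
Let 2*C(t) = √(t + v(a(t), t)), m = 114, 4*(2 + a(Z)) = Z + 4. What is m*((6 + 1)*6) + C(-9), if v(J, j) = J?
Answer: 4788 + 7*I/4 ≈ 4788.0 + 1.75*I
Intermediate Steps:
a(Z) = -1 + Z/4 (a(Z) = -2 + (Z + 4)/4 = -2 + (4 + Z)/4 = -2 + (1 + Z/4) = -1 + Z/4)
C(t) = √(-1 + 5*t/4)/2 (C(t) = √(t + (-1 + t/4))/2 = √(-1 + 5*t/4)/2)
m*((6 + 1)*6) + C(-9) = 114*((6 + 1)*6) + √(-4 + 5*(-9))/4 = 114*(7*6) + √(-4 - 45)/4 = 114*42 + √(-49)/4 = 4788 + (7*I)/4 = 4788 + 7*I/4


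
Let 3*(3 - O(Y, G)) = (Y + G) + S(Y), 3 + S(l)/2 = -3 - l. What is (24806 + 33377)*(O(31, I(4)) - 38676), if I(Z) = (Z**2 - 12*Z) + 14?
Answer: -6746784314/3 ≈ -2.2489e+9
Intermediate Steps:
I(Z) = 14 + Z**2 - 12*Z
S(l) = -12 - 2*l (S(l) = -6 + 2*(-3 - l) = -6 + (-6 - 2*l) = -12 - 2*l)
O(Y, G) = 7 - G/3 + Y/3 (O(Y, G) = 3 - ((Y + G) + (-12 - 2*Y))/3 = 3 - ((G + Y) + (-12 - 2*Y))/3 = 3 - (-12 + G - Y)/3 = 3 + (4 - G/3 + Y/3) = 7 - G/3 + Y/3)
(24806 + 33377)*(O(31, I(4)) - 38676) = (24806 + 33377)*((7 - (14 + 4**2 - 12*4)/3 + (1/3)*31) - 38676) = 58183*((7 - (14 + 16 - 48)/3 + 31/3) - 38676) = 58183*((7 - 1/3*(-18) + 31/3) - 38676) = 58183*((7 + 6 + 31/3) - 38676) = 58183*(70/3 - 38676) = 58183*(-115958/3) = -6746784314/3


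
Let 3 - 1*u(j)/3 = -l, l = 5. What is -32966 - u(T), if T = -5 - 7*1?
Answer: -32990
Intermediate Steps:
T = -12 (T = -5 - 7 = -12)
u(j) = 24 (u(j) = 9 - (-3)*5 = 9 - 3*(-5) = 9 + 15 = 24)
-32966 - u(T) = -32966 - 1*24 = -32966 - 24 = -32990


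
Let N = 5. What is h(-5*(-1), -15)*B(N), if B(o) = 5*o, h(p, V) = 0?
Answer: 0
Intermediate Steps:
h(-5*(-1), -15)*B(N) = 0*(5*5) = 0*25 = 0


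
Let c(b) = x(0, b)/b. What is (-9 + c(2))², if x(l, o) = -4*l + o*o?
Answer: 49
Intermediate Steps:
x(l, o) = o² - 4*l (x(l, o) = -4*l + o² = o² - 4*l)
c(b) = b (c(b) = (b² - 4*0)/b = (b² + 0)/b = b²/b = b)
(-9 + c(2))² = (-9 + 2)² = (-7)² = 49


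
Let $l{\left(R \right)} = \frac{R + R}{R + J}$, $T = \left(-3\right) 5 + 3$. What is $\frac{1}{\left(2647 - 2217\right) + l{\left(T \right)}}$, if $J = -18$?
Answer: $\frac{5}{2154} \approx 0.0023213$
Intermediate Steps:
$T = -12$ ($T = -15 + 3 = -12$)
$l{\left(R \right)} = \frac{2 R}{-18 + R}$ ($l{\left(R \right)} = \frac{R + R}{R - 18} = \frac{2 R}{-18 + R}$)
$\frac{1}{\left(2647 - 2217\right) + l{\left(T \right)}} = \frac{1}{\left(2647 - 2217\right) + 2 \left(-12\right) \frac{1}{-18 - 12}} = \frac{1}{430 + 2 \left(-12\right) \frac{1}{-30}} = \frac{1}{430 + 2 \left(-12\right) \left(- \frac{1}{30}\right)} = \frac{1}{430 + \frac{4}{5}} = \frac{1}{\frac{2154}{5}} = \frac{5}{2154}$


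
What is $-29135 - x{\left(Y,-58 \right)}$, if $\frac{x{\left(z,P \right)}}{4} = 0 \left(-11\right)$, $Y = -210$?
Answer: $-29135$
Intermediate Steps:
$x{\left(z,P \right)} = 0$ ($x{\left(z,P \right)} = 4 \cdot 0 \left(-11\right) = 4 \cdot 0 = 0$)
$-29135 - x{\left(Y,-58 \right)} = -29135 - 0 = -29135 + 0 = -29135$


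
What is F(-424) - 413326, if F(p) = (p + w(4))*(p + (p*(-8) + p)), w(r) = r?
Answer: -1481806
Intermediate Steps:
F(p) = -6*p*(4 + p) (F(p) = (p + 4)*(p + (p*(-8) + p)) = (4 + p)*(p + (-8*p + p)) = (4 + p)*(p - 7*p) = (4 + p)*(-6*p) = -6*p*(4 + p))
F(-424) - 413326 = -6*(-424)*(4 - 424) - 413326 = -6*(-424)*(-420) - 413326 = -1068480 - 413326 = -1481806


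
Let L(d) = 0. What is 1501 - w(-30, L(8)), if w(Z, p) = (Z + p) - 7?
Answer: 1538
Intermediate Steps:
w(Z, p) = -7 + Z + p
1501 - w(-30, L(8)) = 1501 - (-7 - 30 + 0) = 1501 - 1*(-37) = 1501 + 37 = 1538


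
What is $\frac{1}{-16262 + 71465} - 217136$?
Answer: $- \frac{11986558607}{55203} \approx -2.1714 \cdot 10^{5}$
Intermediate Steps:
$\frac{1}{-16262 + 71465} - 217136 = \frac{1}{55203} - 217136 = - \frac{11986558607}{55203}$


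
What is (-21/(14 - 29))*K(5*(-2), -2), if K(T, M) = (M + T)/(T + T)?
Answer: 21/25 ≈ 0.84000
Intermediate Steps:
K(T, M) = (M + T)/(2*T) (K(T, M) = (M + T)/((2*T)) = (M + T)*(1/(2*T)) = (M + T)/(2*T))
(-21/(14 - 29))*K(5*(-2), -2) = (-21/(14 - 29))*((-2 + 5*(-2))/(2*((5*(-2))))) = (-21/(-15))*((½)*(-2 - 10)/(-10)) = (-21*(-1/15))*((½)*(-⅒)*(-12)) = (7/5)*(⅗) = 21/25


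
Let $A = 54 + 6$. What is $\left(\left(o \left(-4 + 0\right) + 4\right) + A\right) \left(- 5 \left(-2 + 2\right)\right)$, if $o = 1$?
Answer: $0$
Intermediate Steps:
$A = 60$
$\left(\left(o \left(-4 + 0\right) + 4\right) + A\right) \left(- 5 \left(-2 + 2\right)\right) = \left(\left(1 \left(-4 + 0\right) + 4\right) + 60\right) \left(- 5 \left(-2 + 2\right)\right) = \left(\left(1 \left(-4\right) + 4\right) + 60\right) \left(\left(-5\right) 0\right) = \left(\left(-4 + 4\right) + 60\right) 0 = \left(0 + 60\right) 0 = 60 \cdot 0 = 0$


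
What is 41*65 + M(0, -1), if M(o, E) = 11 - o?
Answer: 2676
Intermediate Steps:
41*65 + M(0, -1) = 41*65 + (11 - 1*0) = 2665 + (11 + 0) = 2665 + 11 = 2676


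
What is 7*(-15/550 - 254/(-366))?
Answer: 93947/20130 ≈ 4.6670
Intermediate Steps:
7*(-15/550 - 254/(-366)) = 7*(-15*1/550 - 254*(-1/366)) = 7*(-3/110 + 127/183) = 7*(13421/20130) = 93947/20130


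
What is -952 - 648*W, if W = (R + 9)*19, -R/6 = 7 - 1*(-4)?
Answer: 700832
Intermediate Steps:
R = -66 (R = -6*(7 - 1*(-4)) = -6*(7 + 4) = -6*11 = -66)
W = -1083 (W = (-66 + 9)*19 = -57*19 = -1083)
-952 - 648*W = -952 - 648*(-1083) = -952 + 701784 = 700832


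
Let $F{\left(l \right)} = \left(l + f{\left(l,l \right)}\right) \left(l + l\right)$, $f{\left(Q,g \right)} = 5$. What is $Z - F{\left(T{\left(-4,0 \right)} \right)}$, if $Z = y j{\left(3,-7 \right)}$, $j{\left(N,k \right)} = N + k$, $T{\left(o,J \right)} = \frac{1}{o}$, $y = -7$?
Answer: $\frac{243}{8} \approx 30.375$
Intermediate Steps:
$Z = 28$ ($Z = - 7 \left(3 - 7\right) = \left(-7\right) \left(-4\right) = 28$)
$F{\left(l \right)} = 2 l \left(5 + l\right)$ ($F{\left(l \right)} = \left(l + 5\right) \left(l + l\right) = \left(5 + l\right) 2 l = 2 l \left(5 + l\right)$)
$Z - F{\left(T{\left(-4,0 \right)} \right)} = 28 - \frac{2 \left(5 + \frac{1}{-4}\right)}{-4} = 28 - 2 \left(- \frac{1}{4}\right) \left(5 - \frac{1}{4}\right) = 28 - 2 \left(- \frac{1}{4}\right) \frac{19}{4} = 28 - - \frac{19}{8} = 28 + \frac{19}{8} = \frac{243}{8}$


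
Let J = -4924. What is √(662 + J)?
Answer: I*√4262 ≈ 65.284*I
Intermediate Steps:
√(662 + J) = √(662 - 4924) = √(-4262) = I*√4262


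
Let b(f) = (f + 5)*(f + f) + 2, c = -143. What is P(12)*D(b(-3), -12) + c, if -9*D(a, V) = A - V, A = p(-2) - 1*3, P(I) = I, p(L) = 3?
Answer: -159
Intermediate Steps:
b(f) = 2 + 2*f*(5 + f) (b(f) = (5 + f)*(2*f) + 2 = 2*f*(5 + f) + 2 = 2 + 2*f*(5 + f))
A = 0 (A = 3 - 1*3 = 3 - 3 = 0)
D(a, V) = V/9 (D(a, V) = -(0 - V)/9 = -(-1)*V/9 = V/9)
P(12)*D(b(-3), -12) + c = 12*((⅑)*(-12)) - 143 = 12*(-4/3) - 143 = -16 - 143 = -159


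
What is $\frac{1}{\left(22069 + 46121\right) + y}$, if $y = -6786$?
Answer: $\frac{1}{61404} \approx 1.6286 \cdot 10^{-5}$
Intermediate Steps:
$\frac{1}{\left(22069 + 46121\right) + y} = \frac{1}{\left(22069 + 46121\right) - 6786} = \frac{1}{68190 - 6786} = \frac{1}{61404}$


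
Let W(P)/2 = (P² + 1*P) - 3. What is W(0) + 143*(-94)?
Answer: -13448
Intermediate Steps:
W(P) = -6 + 2*P + 2*P² (W(P) = 2*((P² + 1*P) - 3) = 2*((P² + P) - 3) = 2*((P + P²) - 3) = 2*(-3 + P + P²) = -6 + 2*P + 2*P²)
W(0) + 143*(-94) = (-6 + 2*0 + 2*0²) + 143*(-94) = (-6 + 0 + 2*0) - 13442 = (-6 + 0 + 0) - 13442 = -6 - 13442 = -13448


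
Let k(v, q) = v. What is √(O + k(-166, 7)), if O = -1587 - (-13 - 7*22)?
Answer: I*√1586 ≈ 39.825*I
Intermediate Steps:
O = -1420 (O = -1587 - (-13 - 154) = -1587 - 1*(-167) = -1587 + 167 = -1420)
√(O + k(-166, 7)) = √(-1420 - 166) = √(-1586) = I*√1586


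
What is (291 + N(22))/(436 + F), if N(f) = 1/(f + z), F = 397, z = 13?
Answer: 10186/29155 ≈ 0.34937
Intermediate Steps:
N(f) = 1/(13 + f) (N(f) = 1/(f + 13) = 1/(13 + f))
(291 + N(22))/(436 + F) = (291 + 1/(13 + 22))/(436 + 397) = (291 + 1/35)/833 = (291 + 1/35)*(1/833) = (10186/35)*(1/833) = 10186/29155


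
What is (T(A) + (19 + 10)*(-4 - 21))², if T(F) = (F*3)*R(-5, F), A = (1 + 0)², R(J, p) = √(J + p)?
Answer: 525589 - 8700*I ≈ 5.2559e+5 - 8700.0*I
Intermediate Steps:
A = 1 (A = 1² = 1)
T(F) = 3*F*√(-5 + F) (T(F) = (F*3)*√(-5 + F) = (3*F)*√(-5 + F) = 3*F*√(-5 + F))
(T(A) + (19 + 10)*(-4 - 21))² = (3*1*√(-5 + 1) + (19 + 10)*(-4 - 21))² = (3*1*√(-4) + 29*(-25))² = (3*1*(2*I) - 725)² = (6*I - 725)² = (-725 + 6*I)²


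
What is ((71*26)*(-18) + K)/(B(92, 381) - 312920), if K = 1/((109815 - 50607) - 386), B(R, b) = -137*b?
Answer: 1954537415/21476912174 ≈ 0.091006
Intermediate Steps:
K = 1/58822 (K = 1/(59208 - 386) = 1/58822 ≈ 1.7000e-5)
((71*26)*(-18) + K)/(B(92, 381) - 312920) = ((71*26)*(-18) + 1/58822)/(-137*381 - 312920) = (1846*(-18) + 1/58822)/(-52197 - 312920) = (-33228 + 1/58822)/(-365117) = -1954537415/58822*(-1/365117) = 1954537415/21476912174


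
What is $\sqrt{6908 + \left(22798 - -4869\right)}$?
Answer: $5 \sqrt{1383} \approx 185.94$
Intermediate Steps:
$\sqrt{6908 + \left(22798 - -4869\right)} = \sqrt{6908 + \left(22798 + 4869\right)} = \sqrt{6908 + 27667} = \sqrt{34575} = 5 \sqrt{1383}$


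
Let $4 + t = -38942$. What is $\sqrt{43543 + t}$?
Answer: $\sqrt{4597} \approx 67.801$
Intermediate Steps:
$t = -38946$ ($t = -4 - 38942 = -38946$)
$\sqrt{43543 + t} = \sqrt{43543 - 38946} = \sqrt{4597}$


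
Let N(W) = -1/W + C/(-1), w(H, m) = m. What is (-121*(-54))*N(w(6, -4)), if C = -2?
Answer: 29403/2 ≈ 14702.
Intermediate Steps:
N(W) = 2 - 1/W (N(W) = -1/W - 2/(-1) = -1/W - 2*(-1) = -1/W + 2 = 2 - 1/W)
(-121*(-54))*N(w(6, -4)) = (-121*(-54))*(2 - 1/(-4)) = 6534*(2 - 1*(-1/4)) = 6534*(2 + 1/4) = 6534*(9/4) = 29403/2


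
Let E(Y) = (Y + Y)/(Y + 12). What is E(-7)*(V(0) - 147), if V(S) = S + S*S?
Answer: 2058/5 ≈ 411.60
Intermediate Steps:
V(S) = S + S²
E(Y) = 2*Y/(12 + Y) (E(Y) = (2*Y)/(12 + Y) = 2*Y/(12 + Y))
E(-7)*(V(0) - 147) = (2*(-7)/(12 - 7))*(0*(1 + 0) - 147) = (2*(-7)/5)*(0*1 - 147) = (2*(-7)*(⅕))*(0 - 147) = -14/5*(-147) = 2058/5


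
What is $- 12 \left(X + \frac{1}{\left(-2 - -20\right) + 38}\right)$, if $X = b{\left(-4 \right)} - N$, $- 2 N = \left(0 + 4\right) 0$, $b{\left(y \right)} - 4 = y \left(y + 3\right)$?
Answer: $- \frac{1347}{14} \approx -96.214$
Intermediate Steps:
$b{\left(y \right)} = 4 + y \left(3 + y\right)$ ($b{\left(y \right)} = 4 + y \left(y + 3\right) = 4 + y \left(3 + y\right)$)
$N = 0$ ($N = - \frac{\left(0 + 4\right) 0}{2} = - \frac{4 \cdot 0}{2} = \left(- \frac{1}{2}\right) 0 = 0$)
$X = 8$ ($X = \left(4 + \left(-4\right)^{2} + 3 \left(-4\right)\right) - 0 = \left(4 + 16 - 12\right) + 0 = 8 + 0 = 8$)
$- 12 \left(X + \frac{1}{\left(-2 - -20\right) + 38}\right) = - 12 \left(8 + \frac{1}{\left(-2 - -20\right) + 38}\right) = - 12 \left(8 + \frac{1}{\left(-2 + 20\right) + 38}\right) = - 12 \left(8 + \frac{1}{18 + 38}\right) = - 12 \left(8 + \frac{1}{56}\right) = \left(-12\right) \frac{449}{56} = - \frac{1347}{14}$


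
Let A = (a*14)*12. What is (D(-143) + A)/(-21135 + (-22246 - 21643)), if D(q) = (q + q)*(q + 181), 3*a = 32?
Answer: 2269/16256 ≈ 0.13958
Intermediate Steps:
a = 32/3 (a = (1/3)*32 = 32/3 ≈ 10.667)
A = 1792 (A = ((32/3)*14)*12 = (448/3)*12 = 1792)
D(q) = 2*q*(181 + q) (D(q) = (2*q)*(181 + q) = 2*q*(181 + q))
(D(-143) + A)/(-21135 + (-22246 - 21643)) = (2*(-143)*(181 - 143) + 1792)/(-21135 + (-22246 - 21643)) = (2*(-143)*38 + 1792)/(-21135 - 43889) = (-10868 + 1792)/(-65024) = -9076*(-1/65024) = 2269/16256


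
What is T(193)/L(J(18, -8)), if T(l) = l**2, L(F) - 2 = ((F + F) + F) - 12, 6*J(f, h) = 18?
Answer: -37249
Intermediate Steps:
J(f, h) = 3 (J(f, h) = (1/6)*18 = 3)
L(F) = -10 + 3*F (L(F) = 2 + (((F + F) + F) - 12) = 2 + ((2*F + F) - 12) = 2 + (3*F - 12) = 2 + (-12 + 3*F) = -10 + 3*F)
T(193)/L(J(18, -8)) = 193**2/(-10 + 3*3) = 37249/(-10 + 9) = 37249/(-1) = 37249*(-1) = -37249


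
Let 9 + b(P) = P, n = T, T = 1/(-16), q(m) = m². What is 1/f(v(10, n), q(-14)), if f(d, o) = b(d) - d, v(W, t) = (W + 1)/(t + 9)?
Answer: -⅑ ≈ -0.11111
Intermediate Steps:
T = -1/16 ≈ -0.062500
n = -1/16 ≈ -0.062500
b(P) = -9 + P
v(W, t) = (1 + W)/(9 + t)
f(d, o) = -9 (f(d, o) = (-9 + d) - d = -9)
1/f(v(10, n), q(-14)) = 1/(-9) = -⅑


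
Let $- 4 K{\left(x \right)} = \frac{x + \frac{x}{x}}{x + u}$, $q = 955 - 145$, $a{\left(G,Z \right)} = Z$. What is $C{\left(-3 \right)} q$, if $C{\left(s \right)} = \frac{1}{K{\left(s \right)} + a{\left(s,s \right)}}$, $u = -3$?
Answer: $- \frac{9720}{37} \approx -262.7$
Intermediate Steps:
$q = 810$
$K{\left(x \right)} = - \frac{1 + x}{4 \left(-3 + x\right)}$ ($K{\left(x \right)} = - \frac{\left(x + \frac{x}{x}\right) \frac{1}{x - 3}}{4} = - \frac{\left(x + 1\right) \frac{1}{-3 + x}}{4} = - \frac{\left(1 + x\right) \frac{1}{-3 + x}}{4} = - \frac{\frac{1}{-3 + x} \left(1 + x\right)}{4} = - \frac{1 + x}{4 \left(-3 + x\right)}$)
$C{\left(s \right)} = \frac{1}{s + \frac{-1 - s}{4 \left(-3 + s\right)}}$ ($C{\left(s \right)} = \frac{1}{\frac{-1 - s}{4 \left(-3 + s\right)} + s} = \frac{1}{s + \frac{-1 - s}{4 \left(-3 + s\right)}}$)
$C{\left(-3 \right)} q = \frac{4 \left(-3 - 3\right)}{-1 - -3 + 4 \left(-3\right) \left(-3 - 3\right)} 810 = 4 \frac{1}{-1 + 3 + 4 \left(-3\right) \left(-6\right)} \left(-6\right) 810 = 4 \frac{1}{-1 + 3 + 72} \left(-6\right) 810 = 4 \cdot \frac{1}{74} \left(-6\right) 810 = \left(- \frac{12}{37}\right) 810 = - \frac{9720}{37}$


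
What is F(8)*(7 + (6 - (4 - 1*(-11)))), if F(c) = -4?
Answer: 8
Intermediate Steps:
F(8)*(7 + (6 - (4 - 1*(-11)))) = -4*(7 + (6 - (4 - 1*(-11)))) = -4*(7 + (6 - (4 + 11))) = -4*(7 + (6 - 1*15)) = -4*(7 + (6 - 15)) = -4*(7 - 9) = -4*(-2) = 8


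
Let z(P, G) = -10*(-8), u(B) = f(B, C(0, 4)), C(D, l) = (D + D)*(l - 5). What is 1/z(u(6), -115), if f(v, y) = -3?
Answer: 1/80 ≈ 0.012500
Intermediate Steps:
C(D, l) = 2*D*(-5 + l) (C(D, l) = (2*D)*(-5 + l) = 2*D*(-5 + l))
u(B) = -3
z(P, G) = 80
1/z(u(6), -115) = 1/80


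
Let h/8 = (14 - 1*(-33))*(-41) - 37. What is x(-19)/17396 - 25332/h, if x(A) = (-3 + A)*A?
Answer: 27952693/17082872 ≈ 1.6363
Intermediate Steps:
h = -15712 (h = 8*((14 - 1*(-33))*(-41) - 37) = 8*((14 + 33)*(-41) - 37) = 8*(47*(-41) - 37) = 8*(-1927 - 37) = 8*(-1964) = -15712)
x(A) = A*(-3 + A)
x(-19)/17396 - 25332/h = -19*(-3 - 19)/17396 - 25332/(-15712) = -19*(-22)*(1/17396) - 25332*(-1/15712) = 418*(1/17396) + 6333/3928 = 209/8698 + 6333/3928 = 27952693/17082872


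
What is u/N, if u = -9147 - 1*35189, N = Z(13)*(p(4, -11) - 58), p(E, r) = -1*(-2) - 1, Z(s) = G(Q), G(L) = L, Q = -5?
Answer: -44336/285 ≈ -155.56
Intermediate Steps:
Z(s) = -5
p(E, r) = 1 (p(E, r) = 2 - 1 = 1)
N = 285 (N = -5*(1 - 58) = -5*(-57) = 285)
u = -44336 (u = -9147 - 35189 = -44336)
u/N = -44336/285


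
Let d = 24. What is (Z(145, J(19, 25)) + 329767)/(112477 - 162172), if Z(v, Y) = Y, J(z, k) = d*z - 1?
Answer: -110074/16565 ≈ -6.6450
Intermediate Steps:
J(z, k) = -1 + 24*z (J(z, k) = 24*z - 1 = -1 + 24*z)
(Z(145, J(19, 25)) + 329767)/(112477 - 162172) = ((-1 + 24*19) + 329767)/(112477 - 162172) = ((-1 + 456) + 329767)/(-49695) = (455 + 329767)*(-1/49695) = 330222*(-1/49695) = -110074/16565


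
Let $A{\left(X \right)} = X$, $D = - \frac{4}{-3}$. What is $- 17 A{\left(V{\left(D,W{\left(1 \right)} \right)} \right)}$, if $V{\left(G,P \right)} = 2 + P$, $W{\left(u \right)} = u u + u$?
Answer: $-68$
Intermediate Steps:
$W{\left(u \right)} = u + u^{2}$ ($W{\left(u \right)} = u^{2} + u = u + u^{2}$)
$D = \frac{4}{3}$ ($D = \left(-4\right) \left(- \frac{1}{3}\right) = \frac{4}{3} \approx 1.3333$)
$- 17 A{\left(V{\left(D,W{\left(1 \right)} \right)} \right)} = - 17 \left(2 + 1 \left(1 + 1\right)\right) = - 17 \left(2 + 1 \cdot 2\right) = - 17 \left(2 + 2\right) = \left(-17\right) 4 = -68$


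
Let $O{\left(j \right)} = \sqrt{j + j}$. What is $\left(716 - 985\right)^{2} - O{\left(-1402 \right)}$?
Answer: $72361 - 2 i \sqrt{701} \approx 72361.0 - 52.953 i$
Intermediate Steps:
$O{\left(j \right)} = \sqrt{2} \sqrt{j}$ ($O{\left(j \right)} = \sqrt{2 j} = \sqrt{2} \sqrt{j}$)
$\left(716 - 985\right)^{2} - O{\left(-1402 \right)} = \left(716 - 985\right)^{2} - \sqrt{2} \sqrt{-1402} = \left(-269\right)^{2} - \sqrt{2} i \sqrt{1402} = 72361 - 2 i \sqrt{701}$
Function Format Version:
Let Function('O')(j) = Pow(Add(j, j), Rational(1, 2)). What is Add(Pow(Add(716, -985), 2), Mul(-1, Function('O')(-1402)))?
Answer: Add(72361, Mul(-2, I, Pow(701, Rational(1, 2)))) ≈ Add(72361., Mul(-52.953, I))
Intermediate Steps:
Function('O')(j) = Mul(Pow(2, Rational(1, 2)), Pow(j, Rational(1, 2))) (Function('O')(j) = Pow(Mul(2, j), Rational(1, 2)) = Mul(Pow(2, Rational(1, 2)), Pow(j, Rational(1, 2))))
Add(Pow(Add(716, -985), 2), Mul(-1, Function('O')(-1402))) = Add(Pow(Add(716, -985), 2), Mul(-1, Mul(Pow(2, Rational(1, 2)), Pow(-1402, Rational(1, 2))))) = Add(Pow(-269, 2), Mul(-1, Mul(Pow(2, Rational(1, 2)), Mul(I, Pow(1402, Rational(1, 2)))))) = Add(72361, Mul(-1, Mul(2, I, Pow(701, Rational(1, 2))))) = Add(72361, Mul(-2, I, Pow(701, Rational(1, 2))))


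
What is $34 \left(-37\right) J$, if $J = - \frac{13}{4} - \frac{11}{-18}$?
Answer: $\frac{59755}{18} \approx 3319.7$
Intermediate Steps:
$J = - \frac{95}{36}$ ($J = \left(-13\right) \frac{1}{4} - - \frac{11}{18} = - \frac{13}{4} + \frac{11}{18} = - \frac{95}{36} \approx -2.6389$)
$34 \left(-37\right) J = 34 \left(-37\right) \left(- \frac{95}{36}\right) = \left(-1258\right) \left(- \frac{95}{36}\right) = \frac{59755}{18}$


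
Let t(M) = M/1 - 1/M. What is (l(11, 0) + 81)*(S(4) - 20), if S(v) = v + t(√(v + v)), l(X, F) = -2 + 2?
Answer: -1296 + 567*√2/4 ≈ -1095.5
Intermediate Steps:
t(M) = M - 1/M (t(M) = M*1 - 1/M = M - 1/M)
l(X, F) = 0
S(v) = v + √2*√v - √2/(2*√v) (S(v) = v + (√(v + v) - 1/(√(v + v))) = v + (√(2*v) - 1/(√(2*v))) = v + (√2*√v - 1/(√2*√v)) = v + (√2*√v - √2/(2*√v)) = v + √2*√v - √2/(2*√v))
(l(11, 0) + 81)*(S(4) - 20) = (0 + 81)*((4^(3/2) - √2/2 + 4*√2)/√4 - 20) = 81*((8 - √2/2 + 4*√2)/2 - 20) = 81*((8 + 7*√2/2)/2 - 20) = 81*((4 + 7*√2/4) - 20) = 81*(-16 + 7*√2/4) = -1296 + 567*√2/4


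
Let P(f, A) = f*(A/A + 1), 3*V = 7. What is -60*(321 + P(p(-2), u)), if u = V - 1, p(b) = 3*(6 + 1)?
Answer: -21780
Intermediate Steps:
V = 7/3 (V = (⅓)*7 = 7/3 ≈ 2.3333)
p(b) = 21 (p(b) = 3*7 = 21)
u = 4/3 (u = 7/3 - 1 = 4/3 ≈ 1.3333)
P(f, A) = 2*f (P(f, A) = f*(1 + 1) = f*2 = 2*f)
-60*(321 + P(p(-2), u)) = -60*(321 + 2*21) = -60*(321 + 42) = -60*363 = -21780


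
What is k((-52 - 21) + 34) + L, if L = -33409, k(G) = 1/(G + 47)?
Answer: -267271/8 ≈ -33409.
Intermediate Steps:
k(G) = 1/(47 + G)
k((-52 - 21) + 34) + L = 1/(47 + ((-52 - 21) + 34)) - 33409 = 1/(47 + (-73 + 34)) - 33409 = 1/(47 - 39) - 33409 = 1/8 - 33409 = -267271/8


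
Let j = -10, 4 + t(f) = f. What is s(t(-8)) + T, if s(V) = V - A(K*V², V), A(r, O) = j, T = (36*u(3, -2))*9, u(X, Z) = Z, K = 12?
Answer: -650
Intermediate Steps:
t(f) = -4 + f
T = -648 (T = (36*(-2))*9 = -72*9 = -648)
A(r, O) = -10
s(V) = 10 + V (s(V) = V - 1*(-10) = V + 10 = 10 + V)
s(t(-8)) + T = (10 + (-4 - 8)) - 648 = (10 - 12) - 648 = -2 - 648 = -650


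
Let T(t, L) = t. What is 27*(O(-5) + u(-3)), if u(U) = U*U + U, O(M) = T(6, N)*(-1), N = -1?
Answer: 0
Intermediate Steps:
O(M) = -6 (O(M) = 6*(-1) = -6)
u(U) = U + U**2 (u(U) = U**2 + U = U + U**2)
27*(O(-5) + u(-3)) = 27*(-6 - 3*(1 - 3)) = 27*(-6 - 3*(-2)) = 27*(-6 + 6) = 27*0 = 0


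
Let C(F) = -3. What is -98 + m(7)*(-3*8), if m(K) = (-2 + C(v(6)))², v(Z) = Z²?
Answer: -698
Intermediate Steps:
m(K) = 25 (m(K) = (-2 - 3)² = (-5)² = 25)
-98 + m(7)*(-3*8) = -98 + 25*(-3*8) = -98 + 25*(-24) = -98 - 600 = -698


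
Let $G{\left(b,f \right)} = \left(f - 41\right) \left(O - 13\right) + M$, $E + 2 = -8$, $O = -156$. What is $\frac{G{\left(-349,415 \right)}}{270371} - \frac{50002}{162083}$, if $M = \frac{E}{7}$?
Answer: $- \frac{166347582710}{306757799551} \approx -0.54228$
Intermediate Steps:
$E = -10$ ($E = -2 - 8 = -10$)
$M = - \frac{10}{7} \approx -1.4286$
$G{\left(b,f \right)} = \frac{48493}{7} - 169 f$ ($G{\left(b,f \right)} = \left(f - 41\right) \left(-156 - 13\right) - \frac{10}{7} = \left(-41 + f\right) \left(-169\right) - \frac{10}{7} = \left(6929 - 169 f\right) - \frac{10}{7} = \frac{48493}{7} - 169 f$)
$\frac{G{\left(-349,415 \right)}}{270371} - \frac{50002}{162083} = \frac{\frac{48493}{7} - 70135}{270371} - \frac{50002}{162083} = \left(\frac{48493}{7} - 70135\right) \frac{1}{270371} - \frac{50002}{162083} = \left(- \frac{442452}{7}\right) \frac{1}{270371} - \frac{50002}{162083} = - \frac{442452}{1892597} - \frac{50002}{162083} = - \frac{166347582710}{306757799551}$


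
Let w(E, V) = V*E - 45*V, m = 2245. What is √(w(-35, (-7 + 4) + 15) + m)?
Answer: √1285 ≈ 35.847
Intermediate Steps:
w(E, V) = -45*V + E*V (w(E, V) = E*V - 45*V = -45*V + E*V)
√(w(-35, (-7 + 4) + 15) + m) = √(((-7 + 4) + 15)*(-45 - 35) + 2245) = √((-3 + 15)*(-80) + 2245) = √(12*(-80) + 2245) = √(-960 + 2245) = √1285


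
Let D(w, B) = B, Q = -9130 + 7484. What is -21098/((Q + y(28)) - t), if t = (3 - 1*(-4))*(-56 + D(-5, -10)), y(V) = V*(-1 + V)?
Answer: 10549/214 ≈ 49.294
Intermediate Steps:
Q = -1646
t = -462 (t = (3 - 1*(-4))*(-56 - 10) = (3 + 4)*(-66) = 7*(-66) = -462)
-21098/((Q + y(28)) - t) = -21098/((-1646 + 28*(-1 + 28)) - 1*(-462)) = -21098/((-1646 + 28*27) + 462) = -21098/((-1646 + 756) + 462) = -21098/(-890 + 462) = -21098/(-428) = -21098*(-1/428) = 10549/214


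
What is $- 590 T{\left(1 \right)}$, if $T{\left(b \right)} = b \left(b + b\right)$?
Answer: $-1180$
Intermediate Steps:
$T{\left(b \right)} = 2 b^{2}$ ($T{\left(b \right)} = b 2 b = 2 b^{2}$)
$- 590 T{\left(1 \right)} = - 590 \cdot 2 \cdot 1^{2} = - 590 \cdot 2 \cdot 1 = \left(-590\right) 2 = -1180$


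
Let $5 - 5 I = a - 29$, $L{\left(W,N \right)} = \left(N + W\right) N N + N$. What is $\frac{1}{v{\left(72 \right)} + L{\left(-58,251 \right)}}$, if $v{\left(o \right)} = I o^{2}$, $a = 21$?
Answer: $\frac{5}{60864612} \approx 8.215 \cdot 10^{-8}$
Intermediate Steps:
$L{\left(W,N \right)} = N + N^{2} \left(N + W\right)$ ($L{\left(W,N \right)} = N \left(N + W\right) N + N = N^{2} \left(N + W\right) + N = N + N^{2} \left(N + W\right)$)
$I = \frac{13}{5}$ ($I = 1 - \frac{21 - 29}{5} = 1 - - \frac{8}{5} = 1 + \frac{8}{5} = \frac{13}{5} \approx 2.6$)
$v{\left(o \right)} = \frac{13 o^{2}}{5}$
$\frac{1}{v{\left(72 \right)} + L{\left(-58,251 \right)}} = \frac{1}{\frac{13 \cdot 72^{2}}{5} + 251 \left(1 + 251^{2} + 251 \left(-58\right)\right)} = \frac{1}{\frac{13}{5} \cdot 5184 + 251 \left(1 + 63001 - 14558\right)} = \frac{1}{\frac{67392}{5} + 251 \cdot 48444} = \frac{1}{\frac{67392}{5} + 12159444} = \frac{1}{\frac{60864612}{5}} = \frac{5}{60864612}$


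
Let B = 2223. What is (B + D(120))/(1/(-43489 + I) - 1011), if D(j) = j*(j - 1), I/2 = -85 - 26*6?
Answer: -725653413/44454682 ≈ -16.323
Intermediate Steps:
I = -482 (I = 2*(-85 - 26*6) = 2*(-85 - 156) = 2*(-241) = -482)
D(j) = j*(-1 + j)
(B + D(120))/(1/(-43489 + I) - 1011) = (2223 + 120*(-1 + 120))/(1/(-43489 - 482) - 1011) = (2223 + 120*119)/(1/(-43971) - 1011) = (2223 + 14280)/(-1/43971 - 1011) = 16503/(-44454682/43971) = 16503*(-43971/44454682) = -725653413/44454682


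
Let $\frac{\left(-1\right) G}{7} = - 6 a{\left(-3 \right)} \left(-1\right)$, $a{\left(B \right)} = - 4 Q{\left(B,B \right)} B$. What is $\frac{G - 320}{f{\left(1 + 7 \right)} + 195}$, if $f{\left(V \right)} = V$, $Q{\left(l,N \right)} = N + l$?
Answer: $\frac{2704}{203} \approx 13.32$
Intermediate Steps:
$a{\left(B \right)} = - 8 B^{2}$ ($a{\left(B \right)} = - 4 \left(B + B\right) B = - 4 \cdot 2 B B = - 8 B B = - 8 B^{2}$)
$G = 3024$ ($G = - 7 - 6 \left(- 8 \left(-3\right)^{2}\right) \left(-1\right) = - 7 - 6 \left(\left(-8\right) 9\right) \left(-1\right) = - 7 \left(-6\right) \left(-72\right) \left(-1\right) = - 7 \cdot 432 \left(-1\right) = \left(-7\right) \left(-432\right) = 3024$)
$\frac{G - 320}{f{\left(1 + 7 \right)} + 195} = \frac{3024 - 320}{\left(1 + 7\right) + 195} = \frac{2704}{8 + 195} = \frac{2704}{203}$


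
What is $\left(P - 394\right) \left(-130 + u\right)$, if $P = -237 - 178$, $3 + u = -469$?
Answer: $487018$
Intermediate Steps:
$u = -472$ ($u = -3 - 469 = -472$)
$P = -415$ ($P = -237 - 178 = -415$)
$\left(P - 394\right) \left(-130 + u\right) = \left(-415 - 394\right) \left(-130 - 472\right) = \left(-809\right) \left(-602\right) = 487018$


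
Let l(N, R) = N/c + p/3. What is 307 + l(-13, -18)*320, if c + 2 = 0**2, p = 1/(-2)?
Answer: 7001/3 ≈ 2333.7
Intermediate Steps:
p = -1/2 ≈ -0.50000
c = -2 (c = -2 + 0**2 = -2 + 0 = -2)
l(N, R) = -1/6 - N/2 (l(N, R) = N/(-2) - 1/2/3 = N*(-1/2) - 1/2*1/3 = -N/2 - 1/6 = -1/6 - N/2)
307 + l(-13, -18)*320 = 307 + (-1/6 - 1/2*(-13))*320 = 307 + (-1/6 + 13/2)*320 = 307 + (19/3)*320 = 307 + 6080/3 = 7001/3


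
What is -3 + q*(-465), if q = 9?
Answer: -4188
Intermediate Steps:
-3 + q*(-465) = -3 + 9*(-465) = -3 - 4185 = -4188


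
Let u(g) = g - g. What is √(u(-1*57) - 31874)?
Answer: I*√31874 ≈ 178.53*I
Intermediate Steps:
u(g) = 0
√(u(-1*57) - 31874) = √(0 - 31874) = √(-31874) = I*√31874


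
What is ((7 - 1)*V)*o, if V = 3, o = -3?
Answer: -54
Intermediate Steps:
((7 - 1)*V)*o = ((7 - 1)*3)*(-3) = (6*3)*(-3) = 18*(-3) = -54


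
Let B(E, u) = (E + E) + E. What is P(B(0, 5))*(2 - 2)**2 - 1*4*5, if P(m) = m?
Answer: -20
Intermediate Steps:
B(E, u) = 3*E (B(E, u) = 2*E + E = 3*E)
P(B(0, 5))*(2 - 2)**2 - 1*4*5 = (3*0)*(2 - 2)**2 - 1*4*5 = 0*0**2 - 4*5 = 0*0 - 20 = 0 - 20 = -20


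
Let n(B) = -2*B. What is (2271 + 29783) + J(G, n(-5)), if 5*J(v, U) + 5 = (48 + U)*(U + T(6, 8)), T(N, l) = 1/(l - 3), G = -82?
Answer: 804283/25 ≈ 32171.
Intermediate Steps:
T(N, l) = 1/(-3 + l)
J(v, U) = -1 + (48 + U)*(⅕ + U)/5 (J(v, U) = -1 + ((48 + U)*(U + 1/(-3 + 8)))/5 = -1 + ((48 + U)*(U + 1/5))/5 = -1 + ((48 + U)*(U + ⅕))/5 = -1 + ((48 + U)*(⅕ + U))/5 = -1 + (48 + U)*(⅕ + U)/5)
(2271 + 29783) + J(G, n(-5)) = (2271 + 29783) + (23/25 + (-2*(-5))²/5 + 241*(-2*(-5))/25) = 32054 + (23/25 + (⅕)*10² + (241/25)*10) = 32054 + (23/25 + (⅕)*100 + 482/5) = 32054 + (23/25 + 20 + 482/5) = 32054 + 2933/25 = 804283/25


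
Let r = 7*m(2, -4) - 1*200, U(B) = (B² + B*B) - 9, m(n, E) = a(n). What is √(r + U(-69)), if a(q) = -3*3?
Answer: 5*√370 ≈ 96.177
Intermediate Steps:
a(q) = -9
m(n, E) = -9
U(B) = -9 + 2*B² (U(B) = (B² + B²) - 9 = 2*B² - 9 = -9 + 2*B²)
r = -263 (r = 7*(-9) - 1*200 = -63 - 200 = -263)
√(r + U(-69)) = √(-263 + (-9 + 2*(-69)²)) = √(-263 + (-9 + 2*4761)) = √(-263 + (-9 + 9522)) = √(-263 + 9513) = √9250 = 5*√370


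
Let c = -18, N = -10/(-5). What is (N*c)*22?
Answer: -792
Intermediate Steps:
N = 2 (N = -10*(-1/5) = 2)
(N*c)*22 = (2*(-18))*22 = -36*22 = -792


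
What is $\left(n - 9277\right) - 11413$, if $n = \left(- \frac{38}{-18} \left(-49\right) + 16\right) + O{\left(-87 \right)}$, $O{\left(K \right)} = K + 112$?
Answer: $- \frac{186772}{9} \approx -20752.0$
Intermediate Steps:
$O{\left(K \right)} = 112 + K$
$n = - \frac{562}{9}$ ($n = \left(- \frac{38}{-18} \left(-49\right) + 16\right) + \left(112 - 87\right) = \left(\left(-38\right) \left(- \frac{1}{18}\right) \left(-49\right) + 16\right) + 25 = \left(\frac{19}{9} \left(-49\right) + 16\right) + 25 = \left(- \frac{931}{9} + 16\right) + 25 = - \frac{787}{9} + 25 = - \frac{562}{9} \approx -62.444$)
$\left(n - 9277\right) - 11413 = \left(- \frac{562}{9} - 9277\right) - 11413 = - \frac{84055}{9} - 11413 = - \frac{186772}{9}$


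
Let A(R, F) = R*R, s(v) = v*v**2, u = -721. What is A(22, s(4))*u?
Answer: -348964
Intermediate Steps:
s(v) = v**3
A(R, F) = R**2
A(22, s(4))*u = 22**2*(-721) = 484*(-721) = -348964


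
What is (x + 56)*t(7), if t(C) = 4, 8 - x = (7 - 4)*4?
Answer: 208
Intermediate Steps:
x = -4 (x = 8 - (7 - 4)*4 = 8 - 3*4 = 8 - 1*12 = 8 - 12 = -4)
(x + 56)*t(7) = (-4 + 56)*4 = 52*4 = 208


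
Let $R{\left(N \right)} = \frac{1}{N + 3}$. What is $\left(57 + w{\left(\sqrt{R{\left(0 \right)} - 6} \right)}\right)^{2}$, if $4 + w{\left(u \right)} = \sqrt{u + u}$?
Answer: $\frac{\left(159 + \sqrt{2} \cdot 3^{\frac{3}{4}} \sqrt[4]{17} \sqrt{i}\right)^{2}}{9} \approx 2972.5 + 168.31 i$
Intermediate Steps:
$R{\left(N \right)} = \frac{1}{3 + N}$
$w{\left(u \right)} = -4 + \sqrt{2} \sqrt{u}$ ($w{\left(u \right)} = -4 + \sqrt{u + u} = -4 + \sqrt{2 u} = -4 + \sqrt{2} \sqrt{u}$)
$\left(57 + w{\left(\sqrt{R{\left(0 \right)} - 6} \right)}\right)^{2} = \left(57 - \left(4 - \sqrt{2} \sqrt{\sqrt{\frac{1}{3 + 0} - 6}}\right)\right)^{2} = \left(57 - \left(4 - \sqrt{2} \sqrt{\sqrt{\frac{1}{3} - 6}}\right)\right)^{2} = \left(57 - \left(4 - \sqrt{2} \sqrt{\sqrt{- \frac{17}{3}}}\right)\right)^{2} = \left(57 - \left(4 - \sqrt{2} \sqrt{\frac{i \sqrt{51}}{3}}\right)\right)^{2} = \left(57 - \left(4 - \sqrt{2} \frac{3^{\frac{3}{4}} \sqrt[4]{17} \sqrt{i}}{3}\right)\right)^{2} = \left(57 - \left(4 - \frac{\sqrt{2} \cdot 3^{\frac{3}{4}} \sqrt[4]{17} \sqrt{i}}{3}\right)\right)^{2} = \left(53 + \frac{\sqrt{2} \cdot 3^{\frac{3}{4}} \sqrt[4]{17} \sqrt{i}}{3}\right)^{2}$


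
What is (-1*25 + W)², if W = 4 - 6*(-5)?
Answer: 81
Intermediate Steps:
W = 34 (W = 4 + 30 = 34)
(-1*25 + W)² = (-1*25 + 34)² = (-25 + 34)² = 9² = 81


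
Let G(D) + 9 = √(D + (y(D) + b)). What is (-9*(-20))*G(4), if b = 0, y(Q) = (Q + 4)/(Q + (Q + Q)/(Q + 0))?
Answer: -1620 + 240*√3 ≈ -1204.3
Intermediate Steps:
y(Q) = (4 + Q)/(2 + Q) (y(Q) = (4 + Q)/(Q + (2*Q)/Q) = (4 + Q)/(Q + 2) = (4 + Q)/(2 + Q))
G(D) = -9 + √(D + (4 + D)/(2 + D)) (G(D) = -9 + √(D + ((4 + D)/(2 + D) + 0)) = -9 + √(D + (4 + D)/(2 + D)))
(-9*(-20))*G(4) = (-9*(-20))*(-9 + √((4 + 4 + 4*(2 + 4))/(2 + 4))) = 180*(-9 + √((4 + 4 + 4*6)/6)) = 180*(-9 + √((4 + 4 + 24)/6)) = 180*(-9 + √((⅙)*32)) = 180*(-9 + √(16/3)) = 180*(-9 + 4*√3/3) = -1620 + 240*√3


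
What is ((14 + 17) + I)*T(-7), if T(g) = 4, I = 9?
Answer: 160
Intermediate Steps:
((14 + 17) + I)*T(-7) = ((14 + 17) + 9)*4 = (31 + 9)*4 = 40*4 = 160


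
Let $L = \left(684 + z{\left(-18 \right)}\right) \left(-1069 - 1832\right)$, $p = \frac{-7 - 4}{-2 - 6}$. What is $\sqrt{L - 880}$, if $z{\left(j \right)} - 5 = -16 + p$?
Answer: $\frac{i \sqrt{31315870}}{4} \approx 1399.0 i$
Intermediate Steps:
$p = \frac{11}{8}$ ($p = - \frac{11}{-8} = \left(-11\right) \left(- \frac{1}{8}\right) = \frac{11}{8} \approx 1.375$)
$z{\left(j \right)} = - \frac{77}{8}$ ($z{\left(j \right)} = 5 + \left(-16 + \frac{11}{8}\right) = 5 - \frac{117}{8} = - \frac{77}{8}$)
$L = - \frac{15650895}{8}$ ($L = \left(684 - \frac{77}{8}\right) \left(-1069 - 1832\right) = \frac{5395}{8} \left(-2901\right) = - \frac{15650895}{8} \approx -1.9564 \cdot 10^{6}$)
$\sqrt{L - 880} = \sqrt{- \frac{15650895}{8} - 880} = \sqrt{- \frac{15657935}{8}} = \frac{i \sqrt{31315870}}{4}$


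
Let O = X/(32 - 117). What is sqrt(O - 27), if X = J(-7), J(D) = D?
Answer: 4*I*sqrt(12155)/85 ≈ 5.1882*I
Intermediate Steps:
X = -7
O = 7/85 (O = -7/(32 - 117) = -7/(-85) = -7*(-1/85) = 7/85 ≈ 0.082353)
sqrt(O - 27) = sqrt(7/85 - 27) = sqrt(-2288/85) = 4*I*sqrt(12155)/85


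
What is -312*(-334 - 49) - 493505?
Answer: -374009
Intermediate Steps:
-312*(-334 - 49) - 493505 = -312*(-383) - 493505 = 119496 - 493505 = -374009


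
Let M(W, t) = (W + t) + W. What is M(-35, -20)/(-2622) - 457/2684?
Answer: -159449/1172908 ≈ -0.13594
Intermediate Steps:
M(W, t) = t + 2*W
M(-35, -20)/(-2622) - 457/2684 = (-20 + 2*(-35))/(-2622) - 457/2684 = (-20 - 70)*(-1/2622) - 457*1/2684 = -90*(-1/2622) - 457/2684 = 15/437 - 457/2684 = -159449/1172908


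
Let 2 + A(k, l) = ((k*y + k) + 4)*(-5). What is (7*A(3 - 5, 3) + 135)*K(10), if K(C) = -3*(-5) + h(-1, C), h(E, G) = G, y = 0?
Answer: 1275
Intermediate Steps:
K(C) = 15 + C (K(C) = -3*(-5) + C = 15 + C)
A(k, l) = -22 - 5*k (A(k, l) = -2 + ((k*0 + k) + 4)*(-5) = -2 + ((0 + k) + 4)*(-5) = -2 + (k + 4)*(-5) = -2 + (4 + k)*(-5) = -2 + (-20 - 5*k) = -22 - 5*k)
(7*A(3 - 5, 3) + 135)*K(10) = (7*(-22 - 5*(3 - 5)) + 135)*(15 + 10) = (7*(-22 - 5*(-2)) + 135)*25 = (7*(-22 + 10) + 135)*25 = (7*(-12) + 135)*25 = (-84 + 135)*25 = 51*25 = 1275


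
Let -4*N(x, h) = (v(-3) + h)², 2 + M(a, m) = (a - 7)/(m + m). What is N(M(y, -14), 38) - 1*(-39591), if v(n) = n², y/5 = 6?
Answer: 156155/4 ≈ 39039.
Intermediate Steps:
y = 30 (y = 5*6 = 30)
M(a, m) = -2 + (-7 + a)/(2*m) (M(a, m) = -2 + (a - 7)/(m + m) = -2 + (-7 + a)/((2*m)) = -2 + (-7 + a)*(1/(2*m)) = -2 + (-7 + a)/(2*m))
N(x, h) = -(9 + h)²/4 (N(x, h) = -((-3)² + h)²/4 = -(9 + h)²/4)
N(M(y, -14), 38) - 1*(-39591) = -(9 + 38)²/4 - 1*(-39591) = -¼*47² + 39591 = -¼*2209 + 39591 = -2209/4 + 39591 = 156155/4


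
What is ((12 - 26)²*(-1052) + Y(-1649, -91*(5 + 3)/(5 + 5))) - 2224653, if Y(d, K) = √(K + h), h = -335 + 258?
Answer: -2430845 + I*√3745/5 ≈ -2.4308e+6 + 12.239*I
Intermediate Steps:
h = -77
Y(d, K) = √(-77 + K) (Y(d, K) = √(K - 77) = √(-77 + K))
((12 - 26)²*(-1052) + Y(-1649, -91*(5 + 3)/(5 + 5))) - 2224653 = ((12 - 26)²*(-1052) + √(-77 - 91*(5 + 3)/(5 + 5))) - 2224653 = ((-14)²*(-1052) + √(-77 - 728/10)) - 2224653 = (196*(-1052) + √(-77 - 728/10)) - 2224653 = (-206192 + √(-77 - 91*⅘)) - 2224653 = (-206192 + √(-77 - 364/5)) - 2224653 = (-206192 + √(-749/5)) - 2224653 = (-206192 + I*√3745/5) - 2224653 = -2430845 + I*√3745/5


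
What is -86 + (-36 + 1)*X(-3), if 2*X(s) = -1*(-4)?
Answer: -156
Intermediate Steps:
X(s) = 2 (X(s) = (-1*(-4))/2 = (1/2)*4 = 2)
-86 + (-36 + 1)*X(-3) = -86 + (-36 + 1)*2 = -86 - 35*2 = -86 - 70 = -156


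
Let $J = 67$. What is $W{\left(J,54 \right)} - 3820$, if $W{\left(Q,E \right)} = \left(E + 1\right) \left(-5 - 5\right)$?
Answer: $-4370$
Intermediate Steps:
$W{\left(Q,E \right)} = -10 - 10 E$ ($W{\left(Q,E \right)} = \left(1 + E\right) \left(-5 - 5\right) = \left(1 + E\right) \left(-10\right) = -10 - 10 E$)
$W{\left(J,54 \right)} - 3820 = \left(-10 - 540\right) - 3820 = -550 - 3820 = -4370$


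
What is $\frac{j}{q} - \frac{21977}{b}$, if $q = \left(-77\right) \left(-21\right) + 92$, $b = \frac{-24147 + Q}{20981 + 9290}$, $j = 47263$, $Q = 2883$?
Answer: $\frac{1137944196235}{36340176} \approx 31314.0$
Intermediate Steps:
$b = - \frac{21264}{30271}$ ($b = \frac{-24147 + 2883}{20981 + 9290} = - \frac{21264}{30271} \approx -0.70245$)
$q = 1709$ ($q = 1617 + 92 = 1709$)
$\frac{j}{q} - \frac{21977}{b} = \frac{47263}{1709} - \frac{21977}{- \frac{21264}{30271}} = 47263 \cdot \frac{1}{1709} - - \frac{665265767}{21264} = \frac{47263}{1709} + \frac{665265767}{21264} = \frac{1137944196235}{36340176}$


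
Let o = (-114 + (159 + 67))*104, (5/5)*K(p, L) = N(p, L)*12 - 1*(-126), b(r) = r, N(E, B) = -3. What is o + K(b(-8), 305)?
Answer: 11738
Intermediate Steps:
K(p, L) = 90 (K(p, L) = -3*12 - 1*(-126) = -36 + 126 = 90)
o = 11648 (o = (-114 + 226)*104 = 112*104 = 11648)
o + K(b(-8), 305) = 11648 + 90 = 11738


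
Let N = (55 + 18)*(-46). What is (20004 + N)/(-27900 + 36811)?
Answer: 2378/1273 ≈ 1.8680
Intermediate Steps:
N = -3358 (N = 73*(-46) = -3358)
(20004 + N)/(-27900 + 36811) = (20004 - 3358)/(-27900 + 36811) = 16646/8911 = 16646*(1/8911) = 2378/1273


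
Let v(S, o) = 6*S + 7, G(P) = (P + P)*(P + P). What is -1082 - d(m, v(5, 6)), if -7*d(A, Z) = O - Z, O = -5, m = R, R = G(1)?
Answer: -1088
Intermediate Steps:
G(P) = 4*P² (G(P) = (2*P)*(2*P) = 4*P²)
v(S, o) = 7 + 6*S
R = 4 (R = 4*1² = 4*1 = 4)
m = 4
d(A, Z) = 5/7 + Z/7 (d(A, Z) = -(-5 - Z)/7 = 5/7 + Z/7)
-1082 - d(m, v(5, 6)) = -1082 - (5/7 + (7 + 6*5)/7) = -1082 - (5/7 + (7 + 30)/7) = -1082 - (5/7 + (⅐)*37) = -1082 - (5/7 + 37/7) = -1082 - 1*6 = -1082 - 6 = -1088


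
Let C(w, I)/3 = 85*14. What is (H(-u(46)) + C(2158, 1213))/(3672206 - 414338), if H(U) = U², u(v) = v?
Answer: 2843/1628934 ≈ 0.0017453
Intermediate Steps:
C(w, I) = 3570 (C(w, I) = 3*(85*14) = 3*1190 = 3570)
(H(-u(46)) + C(2158, 1213))/(3672206 - 414338) = ((-1*46)² + 3570)/(3672206 - 414338) = ((-46)² + 3570)/3257868 = (2116 + 3570)*(1/3257868) = 5686*(1/3257868) = 2843/1628934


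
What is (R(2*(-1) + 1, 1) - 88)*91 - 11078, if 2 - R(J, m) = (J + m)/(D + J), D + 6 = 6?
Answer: -18904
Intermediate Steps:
D = 0 (D = -6 + 6 = 0)
R(J, m) = 2 - (J + m)/J (R(J, m) = 2 - (J + m)/(0 + J) = 2 - (J + m)/J)
(R(2*(-1) + 1, 1) - 88)*91 - 11078 = (((2*(-1) + 1) - 1*1)/(2*(-1) + 1) - 88)*91 - 11078 = (((-2 + 1) - 1)/(-2 + 1) - 88)*91 - 11078 = ((-1 - 1)/(-1) - 88)*91 - 11078 = (-1*(-2) - 88)*91 - 11078 = (2 - 88)*91 - 11078 = -86*91 - 11078 = -7826 - 11078 = -18904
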